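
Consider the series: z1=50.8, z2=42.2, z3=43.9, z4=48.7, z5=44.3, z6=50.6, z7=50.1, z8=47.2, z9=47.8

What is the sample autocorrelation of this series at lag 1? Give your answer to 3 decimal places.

Mean z̄ = (50.8 + 42.2 + 43.9 + 48.7 + 44.3 + 50.6 + 50.1 + 47.2 + 47.8)/9 = 47.2889
Numerator Σ_{t=1}^{8}(z_t−z̄)(z_{t+1}−z̄) = -10.5057
Denominator Σ(z_t−z̄)² = 79.7689
r_1 = -10.5057 / 79.7689 = -0.132

-0.132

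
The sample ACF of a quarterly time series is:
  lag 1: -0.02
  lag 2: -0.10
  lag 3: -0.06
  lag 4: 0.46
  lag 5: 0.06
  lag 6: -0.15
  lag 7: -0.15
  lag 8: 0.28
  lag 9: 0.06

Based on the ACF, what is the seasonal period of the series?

4

The largest autocorrelation is r_4 = 0.46, with a weaker echo at lag 8 (0.28); the remaining lags stay at or below 0.06.
The dominant spike at lag 4 indicates a seasonal period of 4.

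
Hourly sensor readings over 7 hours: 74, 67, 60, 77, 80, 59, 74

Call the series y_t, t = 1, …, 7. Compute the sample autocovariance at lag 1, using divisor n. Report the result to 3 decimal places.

Mean ȳ = (74 + 67 + 60 + 77 + 80 + 59 + 74)/7 = 70.1429
Σ_{t=1}^{6}(y_t−ȳ)(y_{t+1}−ȳ) = -135.0204
γ_1 = -135.0204 / 7 = -19.289

-19.289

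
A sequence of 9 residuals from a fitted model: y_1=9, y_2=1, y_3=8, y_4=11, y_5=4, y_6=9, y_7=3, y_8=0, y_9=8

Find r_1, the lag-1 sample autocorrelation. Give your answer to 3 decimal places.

Mean ȳ = (9 + 1 + 8 + 11 + 4 + 9 + 3 + 0 + 8)/9 = 5.8889
Numerator Σ_{t=1}^{8}(y_t−ȳ)(y_{t+1}−ȳ) = -34.6790
Denominator Σ(y_t−ȳ)² = 124.8889
r_1 = -34.6790 / 124.8889 = -0.278

-0.278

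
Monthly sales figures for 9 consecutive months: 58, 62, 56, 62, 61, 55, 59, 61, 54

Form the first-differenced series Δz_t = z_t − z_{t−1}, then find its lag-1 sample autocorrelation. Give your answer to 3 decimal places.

First differences Δz: 4, -6, 6, -1, -6, 4, 2, -7
Mean of differences = -0.5000
Numerator Σ(Δz_t−Δz̄)(Δz_{t+1}−Δz̄) = -90.7500
Denominator Σ(Δz_t−Δz̄)² = 192.0000
r_1(Δz) = -90.7500 / 192.0000 = -0.473

-0.473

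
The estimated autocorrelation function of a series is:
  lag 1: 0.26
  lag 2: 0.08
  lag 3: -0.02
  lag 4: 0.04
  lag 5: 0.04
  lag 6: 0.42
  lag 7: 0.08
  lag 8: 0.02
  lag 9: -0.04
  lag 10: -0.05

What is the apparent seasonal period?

6

The largest autocorrelation is r_6 = 0.42; the remaining lags stay at or below 0.26. The elevated value at lag 1 (0.26), dropping to 0.08 at lag 2, reflects decaying short-term dependence rather than seasonality.
The dominant spike at lag 6 indicates a seasonal period of 6.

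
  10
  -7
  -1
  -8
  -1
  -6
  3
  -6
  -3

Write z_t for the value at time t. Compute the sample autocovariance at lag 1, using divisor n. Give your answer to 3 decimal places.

Mean z̄ = (10 − 7 − 1 − 8 − 1 − 6 + 3 − 6 − 3)/9 = -2.1111
Σ_{t=1}^{8}(z_t−z̄)(z_{t+1}−z̄) = -118.3457
γ_1 = -118.3457 / 9 = -13.150

-13.150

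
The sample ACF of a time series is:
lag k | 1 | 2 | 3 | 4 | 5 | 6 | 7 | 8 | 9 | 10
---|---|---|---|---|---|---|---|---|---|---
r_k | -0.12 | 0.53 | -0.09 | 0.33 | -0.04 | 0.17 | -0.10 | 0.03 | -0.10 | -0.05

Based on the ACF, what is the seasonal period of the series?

2

The largest autocorrelation is r_2 = 0.53, with weaker echoes at lags 4 (0.33) and 6 (0.17); the remaining lags stay at or below 0.03.
The dominant spike at lag 2 indicates a seasonal period of 2.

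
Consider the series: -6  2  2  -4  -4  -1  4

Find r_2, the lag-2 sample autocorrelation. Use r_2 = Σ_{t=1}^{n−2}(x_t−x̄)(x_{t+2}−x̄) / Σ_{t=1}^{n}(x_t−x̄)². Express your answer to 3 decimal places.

Mean x̄ = (-6 + 2 + 2 − 4 − 4 − 1 + 4)/7 = -1.0000
Deviations from mean: -5.0000, 3.0000, 3.0000, -3.0000, -3.0000, 0.0000, 5.0000
Σ(x_t−x̄)(x_{t+2}−x̄) = (-15.0000) + (-9.0000) + (-9.0000) + (0.0000) + (-15.0000) = -48.0000
Denominator Σ(x_t−x̄)² = 86.0000
r_2 = -48.0000 / 86.0000 = -0.558

-0.558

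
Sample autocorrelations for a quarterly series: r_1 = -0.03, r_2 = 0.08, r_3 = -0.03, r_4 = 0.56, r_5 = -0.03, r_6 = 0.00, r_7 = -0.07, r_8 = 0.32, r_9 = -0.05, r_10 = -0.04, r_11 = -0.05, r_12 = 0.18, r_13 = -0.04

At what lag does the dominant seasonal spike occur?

The largest autocorrelation is r_4 = 0.56, with weaker echoes at lags 8 (0.32) and 12 (0.18); the remaining lags stay at or below 0.08.
The dominant spike at lag 4 indicates a seasonal period of 4.

4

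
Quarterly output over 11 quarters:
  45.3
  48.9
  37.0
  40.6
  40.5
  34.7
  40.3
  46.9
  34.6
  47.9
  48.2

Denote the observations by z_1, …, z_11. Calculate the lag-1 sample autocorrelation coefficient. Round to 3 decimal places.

-0.099

Mean z̄ = (45.3 + 48.9 + 37.0 + 40.6 + 40.5 + 34.7 + 40.3 + 46.9 + 34.6 + 47.9 + 48.2)/11 = 42.2636
Numerator Σ_{t=1}^{10}(z_t−z̄)(z_{t+1}−z̄) = -29.2695
Denominator Σ(z_t−z̄)² = 295.1455
r_1 = -29.2695 / 295.1455 = -0.099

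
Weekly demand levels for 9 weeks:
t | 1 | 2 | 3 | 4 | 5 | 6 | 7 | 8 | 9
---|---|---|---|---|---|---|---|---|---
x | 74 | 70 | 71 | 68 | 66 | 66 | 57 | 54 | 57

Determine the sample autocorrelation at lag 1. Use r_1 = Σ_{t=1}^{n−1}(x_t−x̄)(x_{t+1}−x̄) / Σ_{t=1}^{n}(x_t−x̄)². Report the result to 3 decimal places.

0.658

Mean x̄ = (74 + 70 + 71 + 68 + 66 + 66 + 57 + 54 + 57)/9 = 64.7778
Numerator Σ_{t=1}^{8}(x_t−x̄)(x_{t+1}−x̄) = 264.2840
Denominator Σ(x_t−x̄)² = 401.5556
r_1 = 264.2840 / 401.5556 = 0.658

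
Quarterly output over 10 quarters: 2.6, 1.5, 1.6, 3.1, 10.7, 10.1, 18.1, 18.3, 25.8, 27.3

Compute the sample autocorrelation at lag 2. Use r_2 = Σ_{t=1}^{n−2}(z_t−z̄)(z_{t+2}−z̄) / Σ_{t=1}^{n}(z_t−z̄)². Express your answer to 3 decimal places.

Mean z̄ = (2.6 + 1.5 + 1.6 + 3.1 + 10.7 + 10.1 + 18.1 + 18.3 + 25.8 + 27.3)/10 = 11.9100
Numerator Σ_{t=1}^{8}(z_t−z̄)(z_{t+2}−z̄) = 381.3848
Denominator Σ(z_t−z̄)² = 892.6290
r_2 = 381.3848 / 892.6290 = 0.427

0.427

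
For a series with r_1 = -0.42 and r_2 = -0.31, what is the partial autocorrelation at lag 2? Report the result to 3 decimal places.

φ_{22} = (r_2 − r_1²) / (1 − r_1²)
r_1² = (-0.42)² = 0.1764
Numerator = -0.31 − 0.1764 = -0.4864; denominator = 1 − 0.1764 = 0.8236
φ_{22} = -0.4864 / 0.8236 = -0.591

-0.591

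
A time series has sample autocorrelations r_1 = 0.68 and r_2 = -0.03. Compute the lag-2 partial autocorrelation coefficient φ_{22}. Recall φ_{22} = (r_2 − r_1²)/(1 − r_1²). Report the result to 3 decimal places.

φ_{22} = (r_2 − r_1²) / (1 − r_1²)
r_1² = (0.68)² = 0.4624
Numerator = -0.03 − 0.4624 = -0.4924; denominator = 1 − 0.4624 = 0.5376
φ_{22} = -0.4924 / 0.5376 = -0.916

-0.916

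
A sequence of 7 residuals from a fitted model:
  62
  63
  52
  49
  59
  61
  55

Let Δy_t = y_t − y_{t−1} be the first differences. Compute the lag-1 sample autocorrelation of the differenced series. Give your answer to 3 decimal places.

-0.014

First differences Δy: 1, -11, -3, 10, 2, -6
Mean of differences = -1.1667
Numerator Σ(Δy_t−Δȳ)(Δy_{t+1}−Δȳ) = -3.6944
Denominator Σ(Δy_t−Δȳ)² = 262.8333
r_1(Δy) = -3.6944 / 262.8333 = -0.014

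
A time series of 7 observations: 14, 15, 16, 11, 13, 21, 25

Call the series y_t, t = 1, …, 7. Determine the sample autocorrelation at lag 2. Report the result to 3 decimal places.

-0.306

Mean ȳ = (14 + 15 + 16 + 11 + 13 + 21 + 25)/7 = 16.4286
Σ(y_t−ȳ)(y_{t+2}−ȳ) = (1.0408) + (7.7551) + (1.4694) + (-24.8163) + (-29.3878) = -43.9388
Denominator Σ(y_t−ȳ)² = 143.7143
r_2 = -43.9388 / 143.7143 = -0.306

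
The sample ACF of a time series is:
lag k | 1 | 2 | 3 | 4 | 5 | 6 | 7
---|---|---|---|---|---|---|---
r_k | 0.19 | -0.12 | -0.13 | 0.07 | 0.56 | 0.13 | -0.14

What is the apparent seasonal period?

The largest autocorrelation is r_5 = 0.56; the remaining lags stay at or below 0.19.
The dominant spike at lag 5 indicates a seasonal period of 5.

5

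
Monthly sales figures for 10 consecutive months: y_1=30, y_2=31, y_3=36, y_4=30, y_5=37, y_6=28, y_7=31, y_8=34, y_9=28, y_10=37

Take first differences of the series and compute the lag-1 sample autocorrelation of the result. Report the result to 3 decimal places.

-0.679

First differences Δy: 1, 5, -6, 7, -9, 3, 3, -6, 9
Mean of differences = 0.7778
Numerator Σ(Δy_t−Δȳ)(Δy_{t+1}−Δȳ) = -218.2716
Denominator Σ(Δy_t−Δȳ)² = 321.5556
r_1(Δy) = -218.2716 / 321.5556 = -0.679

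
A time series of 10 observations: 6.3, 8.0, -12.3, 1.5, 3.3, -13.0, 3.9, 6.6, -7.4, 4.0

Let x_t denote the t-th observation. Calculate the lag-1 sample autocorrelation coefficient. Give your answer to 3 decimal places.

Mean x̄ = (6.3 + 8.0 − 12.3 + 1.5 + 3.3 − 13.0 + 3.9 + 6.6 − 7.4 + 4.0)/10 = 0.0900
Numerator Σ_{t=1}^{9}(x_t−x̄)(x_{t+1}−x̄) = -206.9621
Denominator Σ(x_t−x̄)² = 566.5690
r_1 = -206.9621 / 566.5690 = -0.365

-0.365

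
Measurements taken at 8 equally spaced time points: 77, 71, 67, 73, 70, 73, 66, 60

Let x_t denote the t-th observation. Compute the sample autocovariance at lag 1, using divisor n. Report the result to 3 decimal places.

2.857

Mean x̄ = (77 + 71 + 67 + 73 + 70 + 73 + 66 + 60)/8 = 69.6250
Deviations: 7.3750, 1.3750, -2.6250, 3.3750, 0.3750, 3.3750, -3.6250, -9.6250
Σ_{t=1}^{7}(x_t−x̄)(x_{t+1}−x̄) = 22.8594
γ_1 = 22.8594 / 8 = 2.857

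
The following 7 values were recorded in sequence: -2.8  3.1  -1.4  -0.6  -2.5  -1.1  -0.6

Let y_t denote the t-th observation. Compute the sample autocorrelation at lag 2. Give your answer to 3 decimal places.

0.111

Mean ȳ = (-2.8 + 3.1 − 1.4 − 0.6 − 2.5 − 1.1 − 0.6)/7 = -0.8429
Deviations from mean: -1.9571, 3.9429, -0.5571, 0.2429, -1.6571, -0.2571, 0.2429
Numerator Σ_{t=1}^{5}(y_t−ȳ)(y_{t+2}−ȳ) = 2.5063
Denominator Σ(y_t−ȳ)² = 22.6171
r_2 = 2.5063 / 22.6171 = 0.111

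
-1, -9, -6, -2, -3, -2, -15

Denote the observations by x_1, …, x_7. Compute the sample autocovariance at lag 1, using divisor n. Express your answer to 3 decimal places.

-4.557

Mean x̄ = (-1 − 9 − 6 − 2 − 3 − 2 − 15)/7 = -5.4286
Σ_{t=1}^{6}(x_t−x̄)(x_{t+1}−x̄) = -31.8980
γ_1 = -31.8980 / 7 = -4.557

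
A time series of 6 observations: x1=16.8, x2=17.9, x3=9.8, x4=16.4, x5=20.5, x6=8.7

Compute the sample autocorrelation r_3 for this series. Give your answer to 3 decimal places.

0.463

Mean x̄ = (16.8 + 17.9 + 9.8 + 16.4 + 20.5 + 8.7)/6 = 15.0167
Numerator Σ_{t=1}^{3}(x_t−x̄)(x_{t+3}−x̄) = 51.2292
Denominator Σ(x_t−x̄)² = 110.5883
r_3 = 51.2292 / 110.5883 = 0.463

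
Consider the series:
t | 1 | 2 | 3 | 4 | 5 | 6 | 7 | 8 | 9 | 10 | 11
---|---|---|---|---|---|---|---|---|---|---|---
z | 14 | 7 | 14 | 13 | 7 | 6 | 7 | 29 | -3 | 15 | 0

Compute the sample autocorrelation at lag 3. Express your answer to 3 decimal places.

Mean z̄ = (14 + 7 + 14 + 13 + 7 + 6 + 7 + 29 − 3 + 15 + 0)/11 = 9.9091
Numerator Σ_{t=1}^{8}(z_t−z̄)(z_{t+3}−z̄) = -212.9339
Denominator Σ(z_t−z̄)² = 738.9091
r_3 = -212.9339 / 738.9091 = -0.288

-0.288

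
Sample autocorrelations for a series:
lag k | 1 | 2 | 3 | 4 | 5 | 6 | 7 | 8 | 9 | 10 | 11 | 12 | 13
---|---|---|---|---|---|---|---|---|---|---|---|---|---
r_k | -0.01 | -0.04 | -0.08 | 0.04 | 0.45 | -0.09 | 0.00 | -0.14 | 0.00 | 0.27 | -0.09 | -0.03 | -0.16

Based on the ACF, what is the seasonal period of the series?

5

The largest autocorrelation is r_5 = 0.45, with a weaker echo at lag 10 (0.27); the remaining lags stay at or below 0.04.
The dominant spike at lag 5 indicates a seasonal period of 5.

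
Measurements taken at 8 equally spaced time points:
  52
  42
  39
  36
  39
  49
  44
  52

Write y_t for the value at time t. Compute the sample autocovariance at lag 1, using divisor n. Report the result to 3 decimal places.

6.357

Mean ȳ = (52 + 42 + 39 + 36 + 39 + 49 + 44 + 52)/8 = 44.1250
Σ_{t=1}^{7}(y_t−ȳ)(y_{t+1}−ȳ) = 50.8594
γ_1 = 50.8594 / 8 = 6.357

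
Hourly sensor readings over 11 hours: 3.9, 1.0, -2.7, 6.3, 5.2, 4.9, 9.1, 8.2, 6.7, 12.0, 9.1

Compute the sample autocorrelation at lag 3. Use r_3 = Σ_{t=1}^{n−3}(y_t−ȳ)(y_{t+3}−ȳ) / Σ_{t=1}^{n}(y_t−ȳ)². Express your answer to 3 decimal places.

Mean ȳ = (3.9 + 1.0 − 2.7 + 6.3 + 5.2 + 4.9 + 9.1 + 8.2 + 6.7 + 12.0 + 9.1)/11 = 5.7909
Numerator Σ_{t=1}^{8}(y_t−ȳ)(y_{t+3}−ȳ) = 37.4025
Denominator Σ(y_t−ȳ)² = 167.1091
r_3 = 37.4025 / 167.1091 = 0.224

0.224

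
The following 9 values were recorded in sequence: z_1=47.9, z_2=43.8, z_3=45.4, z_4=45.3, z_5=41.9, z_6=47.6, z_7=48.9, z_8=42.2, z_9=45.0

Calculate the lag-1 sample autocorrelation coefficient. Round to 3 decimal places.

Mean z̄ = (47.9 + 43.8 + 45.4 + 45.3 + 41.9 + 47.6 + 48.9 + 42.2 + 45.0)/9 = 45.3333
Numerator Σ_{t=1}^{8}(z_t−z̄)(z_{t+1}−z̄) = -13.7544
Denominator Σ(z_t−z̄)² = 48.5200
r_1 = -13.7544 / 48.5200 = -0.283

-0.283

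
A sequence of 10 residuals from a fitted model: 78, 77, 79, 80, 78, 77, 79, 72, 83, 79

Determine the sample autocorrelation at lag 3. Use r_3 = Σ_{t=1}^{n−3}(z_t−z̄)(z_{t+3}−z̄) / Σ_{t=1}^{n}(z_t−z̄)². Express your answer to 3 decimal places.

Mean z̄ = (78 + 77 + 79 + 80 + 78 + 77 + 79 + 72 + 83 + 79)/10 = 78.2000
Numerator Σ_{t=1}^{7}(z_t−z̄)(z_{t+3}−z̄) = -3.5200
Denominator Σ(z_t−z̄)² = 69.6000
r_3 = -3.5200 / 69.6000 = -0.051

-0.051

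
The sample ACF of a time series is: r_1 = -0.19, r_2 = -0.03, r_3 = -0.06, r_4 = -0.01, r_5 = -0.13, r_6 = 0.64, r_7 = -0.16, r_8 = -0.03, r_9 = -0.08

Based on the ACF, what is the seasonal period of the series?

6

The largest autocorrelation is r_6 = 0.64; the remaining lags stay at or below -0.01.
The dominant spike at lag 6 indicates a seasonal period of 6.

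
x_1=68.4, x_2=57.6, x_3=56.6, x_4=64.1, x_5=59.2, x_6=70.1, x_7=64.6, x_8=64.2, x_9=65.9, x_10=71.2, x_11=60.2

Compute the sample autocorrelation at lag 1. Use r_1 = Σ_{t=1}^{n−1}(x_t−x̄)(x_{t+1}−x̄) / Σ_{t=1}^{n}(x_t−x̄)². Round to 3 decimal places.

Mean x̄ = (68.4 + 57.6 + 56.6 + 64.1 + 59.2 + 70.1 + 64.6 + 64.2 + 65.9 + 71.2 + 60.2)/11 = 63.8273
Numerator Σ_{t=1}^{10}(x_t−x̄)(x_{t+1}−x̄) = -21.2817
Denominator Σ(x_t−x̄)² = 245.3018
r_1 = -21.2817 / 245.3018 = -0.087

-0.087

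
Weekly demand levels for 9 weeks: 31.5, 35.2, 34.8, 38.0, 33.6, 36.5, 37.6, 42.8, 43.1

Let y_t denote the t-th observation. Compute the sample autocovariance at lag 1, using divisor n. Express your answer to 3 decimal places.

Mean ȳ = (31.5 + 35.2 + 34.8 + 38.0 + 33.6 + 36.5 + 37.6 + 42.8 + 43.1)/9 = 37.0111
Σ_{t=1}^{8}(y_t−ȳ)(y_{t+1}−ȳ) = 48.5254
γ_1 = 48.5254 / 9 = 5.392

5.392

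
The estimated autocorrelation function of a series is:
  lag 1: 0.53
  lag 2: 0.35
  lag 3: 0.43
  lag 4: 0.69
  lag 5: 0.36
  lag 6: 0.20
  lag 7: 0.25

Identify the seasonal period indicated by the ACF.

4

The largest autocorrelation is r_4 = 0.69; the remaining lags stay at or below 0.53. The elevated value at lag 1 (0.53), dropping to 0.35 at lag 2, reflects decaying short-term dependence rather than seasonality.
The dominant spike at lag 4 indicates a seasonal period of 4.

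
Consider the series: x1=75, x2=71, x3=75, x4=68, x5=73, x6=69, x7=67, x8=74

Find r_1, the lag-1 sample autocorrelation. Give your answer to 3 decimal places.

-0.344

Mean x̄ = (75 + 71 + 75 + 68 + 73 + 69 + 67 + 74)/8 = 71.5000
Σ(x_t−x̄)(x_{t+1}−x̄) = (-1.7500) + (-1.7500) + (-12.2500) + (-5.2500) + (-3.7500) + (11.2500) + (-11.2500) = -24.7500
Denominator Σ(x_t−x̄)² = 72.0000
r_1 = -24.7500 / 72.0000 = -0.344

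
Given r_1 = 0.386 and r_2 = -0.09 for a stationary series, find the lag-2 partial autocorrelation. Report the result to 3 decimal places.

-0.281

φ_{22} = (r_2 − r_1²) / (1 − r_1²)
r_1² = (0.386)² = 0.148996
Numerator = -0.09 − 0.1490 = -0.2390; denominator = 1 − 0.1490 = 0.8510
φ_{22} = -0.2390 / 0.8510 = -0.281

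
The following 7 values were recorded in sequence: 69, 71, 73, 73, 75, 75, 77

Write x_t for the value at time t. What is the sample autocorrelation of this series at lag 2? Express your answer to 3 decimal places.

Mean x̄ = (69 + 71 + 73 + 73 + 75 + 75 + 77)/7 = 73.2857
Deviations from mean: -4.2857, -2.2857, -0.2857, -0.2857, 1.7143, 1.7143, 3.7143
Σ(x_t−x̄)(x_{t+2}−x̄) = (1.2245) + (0.6531) + (-0.4898) + (-0.4898) + (6.3673) = 7.2653
Denominator Σ(x_t−x̄)² = 43.4286
r_2 = 7.2653 / 43.4286 = 0.167

0.167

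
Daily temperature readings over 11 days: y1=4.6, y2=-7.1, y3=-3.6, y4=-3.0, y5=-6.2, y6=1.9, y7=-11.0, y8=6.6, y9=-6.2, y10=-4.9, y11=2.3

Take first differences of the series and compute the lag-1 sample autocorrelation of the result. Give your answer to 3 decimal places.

First differences Δy: -11.7, 3.5, 0.6, -3.2, 8.1, -12.9, 17.6, -12.8, 1.3, 7.2
Mean of differences = -0.2300
Numerator Σ(Δy_t−Δȳ)(Δy_{t+1}−Δȳ) = -630.3269
Denominator Σ(Δy_t−Δȳ)² = 918.3610
r_1(Δy) = -630.3269 / 918.3610 = -0.686

-0.686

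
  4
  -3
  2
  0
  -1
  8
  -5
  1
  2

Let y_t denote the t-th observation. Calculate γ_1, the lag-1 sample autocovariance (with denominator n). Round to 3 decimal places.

-7.952

Mean ȳ = (4 − 3 + 2 + 0 − 1 + 8 − 5 + 1 + 2)/9 = 0.8889
Σ_{t=1}^{8}(y_t−ȳ)(y_{t+1}−ȳ) = -71.5679
γ_1 = -71.5679 / 9 = -7.952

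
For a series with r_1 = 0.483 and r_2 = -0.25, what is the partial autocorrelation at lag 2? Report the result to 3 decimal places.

φ_{22} = (r_2 − r_1²) / (1 − r_1²)
r_1² = (0.483)² = 0.233289
Numerator = -0.25 − 0.2333 = -0.4833; denominator = 1 − 0.2333 = 0.7667
φ_{22} = -0.4833 / 0.7667 = -0.630

-0.630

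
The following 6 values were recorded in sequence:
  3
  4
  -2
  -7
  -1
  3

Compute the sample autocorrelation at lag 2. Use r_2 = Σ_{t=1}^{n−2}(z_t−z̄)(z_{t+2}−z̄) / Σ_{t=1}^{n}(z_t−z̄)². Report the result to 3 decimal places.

-0.602

Mean z̄ = (3 + 4 − 2 − 7 − 1 + 3)/6 = 0.0000
Deviations from mean: 3.0000, 4.0000, -2.0000, -7.0000, -1.0000, 3.0000
Σ(z_t−z̄)(z_{t+2}−z̄) = (-6.0000) + (-28.0000) + (2.0000) + (-21.0000) = -53.0000
Denominator Σ(z_t−z̄)² = 88.0000
r_2 = -53.0000 / 88.0000 = -0.602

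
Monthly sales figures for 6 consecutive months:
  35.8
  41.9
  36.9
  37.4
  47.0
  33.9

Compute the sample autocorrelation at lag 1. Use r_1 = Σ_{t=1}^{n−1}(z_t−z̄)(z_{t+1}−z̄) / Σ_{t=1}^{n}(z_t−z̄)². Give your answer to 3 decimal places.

Mean z̄ = (35.8 + 41.9 + 36.9 + 37.4 + 47.0 + 33.9)/6 = 38.8167
Deviations from mean: -3.0167, 3.0833, -1.9167, -1.4167, 8.1833, -4.9167
Numerator Σ_{t=1}^{5}(z_t−z̄)(z_{t+1}−z̄) = -64.3236
Denominator Σ(z_t−z̄)² = 115.4283
r_1 = -64.3236 / 115.4283 = -0.557

-0.557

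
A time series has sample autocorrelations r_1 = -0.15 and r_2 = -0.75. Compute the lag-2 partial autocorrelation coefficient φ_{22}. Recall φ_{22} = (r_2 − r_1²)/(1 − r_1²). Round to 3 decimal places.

φ_{22} = (r_2 − r_1²) / (1 − r_1²)
r_1² = (-0.15)² = 0.0225
Numerator = -0.75 − 0.0225 = -0.7725; denominator = 1 − 0.0225 = 0.9775
φ_{22} = -0.7725 / 0.9775 = -0.790

-0.790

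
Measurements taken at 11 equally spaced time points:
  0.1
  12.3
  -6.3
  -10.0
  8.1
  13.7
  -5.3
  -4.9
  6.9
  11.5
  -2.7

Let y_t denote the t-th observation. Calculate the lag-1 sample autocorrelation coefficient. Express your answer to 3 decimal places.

Mean ȳ = (0.1 + 12.3 − 6.3 − 10.0 + 8.1 + 13.7 − 5.3 − 4.9 + 6.9 + 11.5 − 2.7)/11 = 2.1273
Numerator Σ_{t=1}^{10}(y_t−ȳ)(y_{t+1}−ȳ) = -75.2744
Denominator Σ(y_t−ȳ)² = 733.7618
r_1 = -75.2744 / 733.7618 = -0.103

-0.103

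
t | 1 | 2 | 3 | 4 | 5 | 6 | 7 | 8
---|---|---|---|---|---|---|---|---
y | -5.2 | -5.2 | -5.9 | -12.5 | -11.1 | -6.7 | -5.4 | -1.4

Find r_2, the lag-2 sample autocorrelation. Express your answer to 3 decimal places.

-0.188

Mean ȳ = (-5.2 − 5.2 − 5.9 − 12.5 − 11.1 − 6.7 − 5.4 − 1.4)/8 = -6.6750
Numerator Σ_{t=1}^{6}(y_t−ȳ)(y_{t+2}−ȳ) = -16.5063
Denominator Σ(y_t−ȳ)² = 87.9150
r_2 = -16.5063 / 87.9150 = -0.188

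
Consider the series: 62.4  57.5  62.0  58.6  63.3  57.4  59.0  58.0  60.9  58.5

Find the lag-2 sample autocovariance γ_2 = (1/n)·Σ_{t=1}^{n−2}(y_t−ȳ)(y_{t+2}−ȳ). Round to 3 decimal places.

2.202

Mean ȳ = (62.4 + 57.5 + 62.0 + 58.6 + 63.3 + 57.4 + 59.0 + 58.0 + 60.9 + 58.5)/10 = 59.7600
Σ_{t=1}^{8}(y_t−ȳ)(y_{t+2}−ȳ) = 22.0168
γ_2 = 22.0168 / 10 = 2.202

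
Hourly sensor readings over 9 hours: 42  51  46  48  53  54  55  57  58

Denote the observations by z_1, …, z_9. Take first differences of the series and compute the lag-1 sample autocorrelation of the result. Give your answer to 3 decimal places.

First differences Δz: 9, -5, 2, 5, 1, 1, 2, 1
Mean of differences = 2.0000
Numerator Σ(Δz_t−Δz̄)(Δz_{t+1}−Δz̄) = -51.0000
Denominator Σ(Δz_t−Δz̄)² = 110.0000
r_1(Δz) = -51.0000 / 110.0000 = -0.464

-0.464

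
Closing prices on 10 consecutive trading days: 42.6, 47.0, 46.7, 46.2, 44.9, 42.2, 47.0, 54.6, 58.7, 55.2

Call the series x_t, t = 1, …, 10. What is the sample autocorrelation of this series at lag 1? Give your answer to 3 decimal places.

Mean x̄ = (42.6 + 47.0 + 46.7 + 46.2 + 44.9 + 42.2 + 47.0 + 54.6 + 58.7 + 55.2)/10 = 48.5100
Numerator Σ_{t=1}^{9}(x_t−x̄)(x_{t+1}−x̄) = 177.5169
Denominator Σ(x_t−x̄)² = 286.6290
r_1 = 177.5169 / 286.6290 = 0.619

0.619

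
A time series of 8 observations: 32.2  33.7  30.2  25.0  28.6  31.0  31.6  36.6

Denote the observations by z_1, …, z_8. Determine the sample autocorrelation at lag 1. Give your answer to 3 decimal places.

0.294

Mean z̄ = (32.2 + 33.7 + 30.2 + 25.0 + 28.6 + 31.0 + 31.6 + 36.6)/8 = 31.1125
Σ(z_t−z̄)(z_{t+1}−z̄) = (2.8139) + (-2.3611) + (5.5777) + (15.3577) + (0.2827) + (-0.0548) + (2.6752) = 24.2911
Denominator Σ(z_t−z̄)² = 82.7488
r_1 = 24.2911 / 82.7488 = 0.294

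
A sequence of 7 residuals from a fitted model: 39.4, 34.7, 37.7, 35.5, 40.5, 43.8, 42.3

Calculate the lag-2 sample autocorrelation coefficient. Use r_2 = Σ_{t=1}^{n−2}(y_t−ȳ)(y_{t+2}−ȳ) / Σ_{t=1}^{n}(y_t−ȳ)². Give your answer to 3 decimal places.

Mean ȳ = (39.4 + 34.7 + 37.7 + 35.5 + 40.5 + 43.8 + 42.3)/7 = 39.1286
Deviations from mean: 0.2714, -4.4286, -1.4286, -3.6286, 1.3714, 4.6714, 3.1714
Σ(y_t−ȳ)(y_{t+2}−ȳ) = (-0.3878) + (16.0694) + (-1.9592) + (-16.9506) + (4.3494) = 1.1212
Denominator Σ(y_t−ȳ)² = 68.6543
r_2 = 1.1212 / 68.6543 = 0.016

0.016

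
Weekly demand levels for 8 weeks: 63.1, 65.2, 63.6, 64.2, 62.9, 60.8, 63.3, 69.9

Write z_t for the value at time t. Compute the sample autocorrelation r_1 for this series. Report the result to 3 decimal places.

Mean z̄ = (63.1 + 65.2 + 63.6 + 64.2 + 62.9 + 60.8 + 63.3 + 69.9)/8 = 64.1250
Deviations from mean: -1.0250, 1.0750, -0.5250, 0.0750, -1.2250, -3.3250, -0.8250, 5.7750
Σ(z_t−z̄)(z_{t+1}−z̄) = (-1.1019) + (-0.5644) + (-0.0394) + (-0.0919) + (4.0731) + (2.7431) + (-4.7644) = 0.2544
Denominator Σ(z_t−z̄)² = 49.0750
r_1 = 0.2544 / 49.0750 = 0.005

0.005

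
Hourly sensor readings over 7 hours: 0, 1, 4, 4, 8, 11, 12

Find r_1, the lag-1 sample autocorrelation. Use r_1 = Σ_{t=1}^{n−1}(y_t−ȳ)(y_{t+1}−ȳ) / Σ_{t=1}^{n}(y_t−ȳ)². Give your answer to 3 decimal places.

0.595

Mean ȳ = (0 + 1 + 4 + 4 + 8 + 11 + 12)/7 = 5.7143
Deviations from mean: -5.7143, -4.7143, -1.7143, -1.7143, 2.2857, 5.2857, 6.2857
Σ(y_t−ȳ)(y_{t+1}−ȳ) = (26.9388) + (8.0816) + (2.9388) + (-3.9184) + (12.0816) + (33.2245) = 79.3469
Denominator Σ(y_t−ȳ)² = 133.4286
r_1 = 79.3469 / 133.4286 = 0.595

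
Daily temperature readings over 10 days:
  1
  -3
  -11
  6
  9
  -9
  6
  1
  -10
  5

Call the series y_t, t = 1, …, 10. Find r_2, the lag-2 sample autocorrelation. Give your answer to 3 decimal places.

Mean ȳ = (1 − 3 − 11 + 6 + 9 − 9 + 6 + 1 − 10 + 5)/10 = -0.5000
Numerator Σ_{t=1}^{8}(y_t−ȳ)(y_{t+2}−ȳ) = -191.5000
Denominator Σ(y_t−ȳ)² = 488.5000
r_2 = -191.5000 / 488.5000 = -0.392

-0.392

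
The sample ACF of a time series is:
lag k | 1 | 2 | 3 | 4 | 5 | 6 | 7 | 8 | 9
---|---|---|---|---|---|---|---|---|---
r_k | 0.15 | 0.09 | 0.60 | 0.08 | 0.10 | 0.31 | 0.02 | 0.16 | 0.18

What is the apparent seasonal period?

3

The largest autocorrelation is r_3 = 0.60, with weaker echoes at lags 6 (0.31) and 9 (0.18); the remaining lags stay at or below 0.16.
The dominant spike at lag 3 indicates a seasonal period of 3.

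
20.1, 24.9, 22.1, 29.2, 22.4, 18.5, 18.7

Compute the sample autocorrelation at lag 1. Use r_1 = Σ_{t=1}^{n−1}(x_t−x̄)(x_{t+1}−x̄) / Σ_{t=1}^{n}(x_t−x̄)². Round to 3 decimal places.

Mean x̄ = (20.1 + 24.9 + 22.1 + 29.2 + 22.4 + 18.5 + 18.7)/7 = 22.2714
Deviations from mean: -2.1714, 2.6286, -0.1714, 6.9286, 0.1286, -3.7714, -3.5714
Numerator Σ_{t=1}^{6}(x_t−x̄)(x_{t+1}−x̄) = 6.5292
Denominator Σ(x_t−x̄)² = 86.6543
r_1 = 6.5292 / 86.6543 = 0.075

0.075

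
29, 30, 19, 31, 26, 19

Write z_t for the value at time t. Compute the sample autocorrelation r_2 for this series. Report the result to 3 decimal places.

-0.250

Mean z̄ = (29 + 30 + 19 + 31 + 26 + 19)/6 = 25.6667
Deviations from mean: 3.3333, 4.3333, -6.6667, 5.3333, 0.3333, -6.6667
Numerator Σ_{t=1}^{4}(z_t−z̄)(z_{t+2}−z̄) = -36.8889
Denominator Σ(z_t−z̄)² = 147.3333
r_2 = -36.8889 / 147.3333 = -0.250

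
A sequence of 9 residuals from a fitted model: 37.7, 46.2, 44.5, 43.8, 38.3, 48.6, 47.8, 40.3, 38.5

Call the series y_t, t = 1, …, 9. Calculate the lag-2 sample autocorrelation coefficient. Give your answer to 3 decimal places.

-0.456

Mean ȳ = (37.7 + 46.2 + 44.5 + 43.8 + 38.3 + 48.6 + 47.8 + 40.3 + 38.5)/9 = 42.8556
Σ(y_t−ȳ)(y_{t+2}−ȳ) = (-8.4780) + (3.1586) + (-7.4914) + (5.4253) + (-22.5247) + (-14.6802) + (-21.5358) = -66.1262
Denominator Σ(y_t−ȳ)² = 145.0622
r_2 = -66.1262 / 145.0622 = -0.456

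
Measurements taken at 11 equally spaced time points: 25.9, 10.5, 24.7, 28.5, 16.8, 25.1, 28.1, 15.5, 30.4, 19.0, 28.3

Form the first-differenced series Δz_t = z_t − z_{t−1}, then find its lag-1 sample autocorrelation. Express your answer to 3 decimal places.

First differences Δz: -15.4, 14.2, 3.8, -11.7, 8.3, 3.0, -12.6, 14.9, -11.4, 9.3
Mean of differences = 0.2400
Numerator Σ(Δz_t−Δz̄)(Δz_{t+1}−Δz̄) = -784.9076
Denominator Σ(Δz_t−Δz̄)² = 1264.6640
r_1(Δz) = -784.9076 / 1264.6640 = -0.621

-0.621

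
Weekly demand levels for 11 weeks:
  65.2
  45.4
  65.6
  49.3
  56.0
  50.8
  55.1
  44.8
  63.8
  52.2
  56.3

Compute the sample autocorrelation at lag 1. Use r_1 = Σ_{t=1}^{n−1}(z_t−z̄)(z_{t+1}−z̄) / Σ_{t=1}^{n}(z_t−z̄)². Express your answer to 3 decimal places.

-0.708

Mean z̄ = (65.2 + 45.4 + 65.6 + 49.3 + 56.0 + 50.8 + 55.1 + 44.8 + 63.8 + 52.2 + 56.3)/11 = 54.9545
Numerator Σ_{t=1}^{10}(z_t−z̄)(z_{t+1}−z̄) = -390.0275
Denominator Σ(z_t−z̄)² = 550.6873
r_1 = -390.0275 / 550.6873 = -0.708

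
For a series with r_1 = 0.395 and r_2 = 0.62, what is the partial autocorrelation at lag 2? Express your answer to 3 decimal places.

0.550

φ_{22} = (r_2 − r_1²) / (1 − r_1²)
r_1² = (0.395)² = 0.156025
Numerator = 0.62 − 0.1560 = 0.4640; denominator = 1 − 0.1560 = 0.8440
φ_{22} = 0.4640 / 0.8440 = 0.550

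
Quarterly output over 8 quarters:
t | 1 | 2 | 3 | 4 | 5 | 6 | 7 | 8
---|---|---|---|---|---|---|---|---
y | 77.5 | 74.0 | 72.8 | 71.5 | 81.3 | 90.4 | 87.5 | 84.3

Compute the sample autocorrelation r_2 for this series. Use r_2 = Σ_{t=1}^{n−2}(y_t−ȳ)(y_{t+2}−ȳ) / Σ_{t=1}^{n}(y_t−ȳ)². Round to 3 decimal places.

0.072

Mean ȳ = (77.5 + 74.0 + 72.8 + 71.5 + 81.3 + 90.4 + 87.5 + 84.3)/8 = 79.9125
Deviations from mean: -2.4125, -5.9125, -7.1125, -8.4125, 1.3875, 10.4875, 7.5875, 4.3875
Σ(y_t−ȳ)(y_{t+2}−ȳ) = (17.1589) + (49.7389) + (-9.8686) + (-88.2261) + (10.5277) + (46.0139) = 25.3447
Denominator Σ(y_t−ȳ)² = 350.8688
r_2 = 25.3447 / 350.8688 = 0.072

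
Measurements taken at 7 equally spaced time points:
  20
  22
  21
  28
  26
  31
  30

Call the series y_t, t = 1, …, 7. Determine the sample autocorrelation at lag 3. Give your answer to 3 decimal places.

-0.241

Mean ȳ = (20 + 22 + 21 + 28 + 26 + 31 + 30)/7 = 25.4286
Deviations from mean: -5.4286, -3.4286, -4.4286, 2.5714, 0.5714, 5.5714, 4.5714
Numerator Σ_{t=1}^{4}(y_t−ȳ)(y_{t+3}−ȳ) = -28.8367
Denominator Σ(y_t−ȳ)² = 119.7143
r_3 = -28.8367 / 119.7143 = -0.241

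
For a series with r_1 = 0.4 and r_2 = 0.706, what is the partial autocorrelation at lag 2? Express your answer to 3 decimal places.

φ_{22} = (r_2 − r_1²) / (1 − r_1²)
r_1² = (0.4)² = 0.16
Numerator = 0.706 − 0.1600 = 0.5460; denominator = 1 − 0.1600 = 0.8400
φ_{22} = 0.5460 / 0.8400 = 0.650

0.650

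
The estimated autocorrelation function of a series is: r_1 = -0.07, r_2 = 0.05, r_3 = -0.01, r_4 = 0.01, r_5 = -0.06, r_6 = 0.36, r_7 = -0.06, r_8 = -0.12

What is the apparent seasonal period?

The largest autocorrelation is r_6 = 0.36; the remaining lags stay at or below 0.05.
The dominant spike at lag 6 indicates a seasonal period of 6.

6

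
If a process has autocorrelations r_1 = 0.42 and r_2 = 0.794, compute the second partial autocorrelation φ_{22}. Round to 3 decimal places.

φ_{22} = (r_2 − r_1²) / (1 − r_1²)
r_1² = (0.42)² = 0.1764
Numerator = 0.794 − 0.1764 = 0.6176; denominator = 1 − 0.1764 = 0.8236
φ_{22} = 0.6176 / 0.8236 = 0.750

0.750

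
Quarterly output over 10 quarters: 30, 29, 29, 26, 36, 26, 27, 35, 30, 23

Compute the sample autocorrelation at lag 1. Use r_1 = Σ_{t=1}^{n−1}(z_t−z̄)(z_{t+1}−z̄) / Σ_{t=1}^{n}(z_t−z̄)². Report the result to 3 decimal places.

-0.335

Mean z̄ = (30 + 29 + 29 + 26 + 36 + 26 + 27 + 35 + 30 + 23)/10 = 29.1000
Numerator Σ_{t=1}^{9}(z_t−z̄)(z_{t+1}−z̄) = -48.6100
Denominator Σ(z_t−z̄)² = 144.9000
r_1 = -48.6100 / 144.9000 = -0.335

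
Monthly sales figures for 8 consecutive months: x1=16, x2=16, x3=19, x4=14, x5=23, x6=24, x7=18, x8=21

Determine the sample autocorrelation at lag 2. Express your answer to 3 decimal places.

-0.040

Mean x̄ = (16 + 16 + 19 + 14 + 23 + 24 + 18 + 21)/8 = 18.8750
Σ(x_t−x̄)(x_{t+2}−x̄) = (-0.3594) + (14.0156) + (0.5156) + (-24.9844) + (-3.6094) + (10.8906) = -3.5313
Denominator Σ(x_t−x̄)² = 88.8750
r_2 = -3.5313 / 88.8750 = -0.040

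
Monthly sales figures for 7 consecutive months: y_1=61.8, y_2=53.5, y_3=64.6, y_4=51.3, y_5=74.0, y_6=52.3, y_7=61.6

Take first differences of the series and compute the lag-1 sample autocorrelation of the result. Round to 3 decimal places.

-0.857

First differences Δy: -8.3, 11.1, -13.3, 22.7, -21.7, 9.3
Mean of differences = -0.0333
Numerator Σ(Δy_t−Δȳ)(Δy_{t+1}−Δȳ) = -1236.1111
Denominator Σ(Δy_t−Δȳ)² = 1441.6533
r_1(Δy) = -1236.1111 / 1441.6533 = -0.857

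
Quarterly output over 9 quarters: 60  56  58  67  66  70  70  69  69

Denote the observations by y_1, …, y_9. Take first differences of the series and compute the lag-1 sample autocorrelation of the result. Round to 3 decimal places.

First differences Δy: -4, 2, 9, -1, 4, 0, -1, 0
Mean of differences = 1.1250
Numerator Σ(Δy_t−Δȳ)(Δy_{t+1}−Δȳ) = -18.8906
Denominator Σ(Δy_t−Δȳ)² = 108.8750
r_1(Δy) = -18.8906 / 108.8750 = -0.174

-0.174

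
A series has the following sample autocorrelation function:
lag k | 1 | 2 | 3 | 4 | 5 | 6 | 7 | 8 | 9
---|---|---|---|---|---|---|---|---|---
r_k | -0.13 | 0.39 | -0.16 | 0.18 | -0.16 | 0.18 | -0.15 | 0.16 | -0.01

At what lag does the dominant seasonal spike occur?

2

The largest autocorrelation is r_2 = 0.39, with weaker echoes at lags 4 (0.18), 6 (0.18) and 8 (0.16); the remaining lags stay at or below -0.01.
The dominant spike at lag 2 indicates a seasonal period of 2.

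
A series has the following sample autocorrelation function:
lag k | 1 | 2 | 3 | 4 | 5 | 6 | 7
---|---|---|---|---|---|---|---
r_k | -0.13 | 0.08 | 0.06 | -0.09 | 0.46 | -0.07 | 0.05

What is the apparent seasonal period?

5

The largest autocorrelation is r_5 = 0.46; the remaining lags stay at or below 0.08.
The dominant spike at lag 5 indicates a seasonal period of 5.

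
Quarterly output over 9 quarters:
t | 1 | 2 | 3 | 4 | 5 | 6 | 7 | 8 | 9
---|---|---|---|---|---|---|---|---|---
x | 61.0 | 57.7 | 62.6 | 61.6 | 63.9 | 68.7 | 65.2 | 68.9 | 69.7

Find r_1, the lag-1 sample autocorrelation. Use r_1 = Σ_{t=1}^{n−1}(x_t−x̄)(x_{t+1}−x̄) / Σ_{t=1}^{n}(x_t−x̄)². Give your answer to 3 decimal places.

0.517

Mean x̄ = (61.0 + 57.7 + 62.6 + 61.6 + 63.9 + 68.7 + 65.2 + 68.9 + 69.7)/9 = 64.3667
Numerator Σ_{t=1}^{8}(x_t−x̄)(x_{t+1}−x̄) = 69.9456
Denominator Σ(x_t−x̄)² = 135.2400
r_1 = 69.9456 / 135.2400 = 0.517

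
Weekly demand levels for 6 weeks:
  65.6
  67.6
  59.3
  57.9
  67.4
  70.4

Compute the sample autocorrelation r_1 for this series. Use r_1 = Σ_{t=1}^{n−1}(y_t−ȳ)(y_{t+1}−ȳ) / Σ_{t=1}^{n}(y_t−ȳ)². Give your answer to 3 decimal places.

0.166

Mean ȳ = (65.6 + 67.6 + 59.3 + 57.9 + 67.4 + 70.4)/6 = 64.7000
Deviations from mean: 0.9000, 2.9000, -5.4000, -6.8000, 2.7000, 5.7000
Numerator Σ_{t=1}^{5}(y_t−ȳ)(y_{t+1}−ȳ) = 20.7000
Denominator Σ(y_t−ȳ)² = 124.4000
r_1 = 20.7000 / 124.4000 = 0.166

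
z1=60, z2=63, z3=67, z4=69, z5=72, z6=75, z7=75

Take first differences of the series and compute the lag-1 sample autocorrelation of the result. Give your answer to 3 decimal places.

-0.132

First differences Δz: 3, 4, 2, 3, 3, 0
Mean of differences = 2.5000
Numerator Σ(Δz_t−Δz̄)(Δz_{t+1}−Δz̄) = -1.2500
Denominator Σ(Δz_t−Δz̄)² = 9.5000
r_1(Δz) = -1.2500 / 9.5000 = -0.132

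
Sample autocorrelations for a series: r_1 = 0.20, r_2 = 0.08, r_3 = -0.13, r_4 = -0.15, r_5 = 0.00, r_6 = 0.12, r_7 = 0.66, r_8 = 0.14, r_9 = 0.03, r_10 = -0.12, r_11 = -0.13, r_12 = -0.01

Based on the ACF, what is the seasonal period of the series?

The largest autocorrelation is r_7 = 0.66; the remaining lags stay at or below 0.20. The elevated value at lag 1 (0.20), dropping to 0.08 at lag 2, reflects decaying short-term dependence rather than seasonality.
The dominant spike at lag 7 indicates a seasonal period of 7.

7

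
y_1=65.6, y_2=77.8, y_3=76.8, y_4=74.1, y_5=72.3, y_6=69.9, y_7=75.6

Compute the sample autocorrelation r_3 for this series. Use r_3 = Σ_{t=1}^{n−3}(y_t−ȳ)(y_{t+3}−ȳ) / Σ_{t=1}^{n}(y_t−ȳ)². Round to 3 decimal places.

Mean ȳ = (65.6 + 77.8 + 76.8 + 74.1 + 72.3 + 69.9 + 75.6)/7 = 73.1571
Deviations from mean: -7.5571, 4.6429, 3.6429, 0.9429, -0.8571, -3.2571, 2.4429
Σ(y_t−ȳ)(y_{t+3}−ȳ) = (-7.1253) + (-3.9796) + (-11.8653) + (2.3033) = -20.6669
Denominator Σ(y_t−ȳ)² = 110.1371
r_3 = -20.6669 / 110.1371 = -0.188

-0.188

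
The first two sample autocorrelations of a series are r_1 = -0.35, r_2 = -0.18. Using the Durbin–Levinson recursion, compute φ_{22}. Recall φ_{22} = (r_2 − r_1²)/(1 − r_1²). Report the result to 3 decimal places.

φ_{22} = (r_2 − r_1²) / (1 − r_1²)
r_1² = (-0.35)² = 0.1225
Numerator = -0.18 − 0.1225 = -0.3025; denominator = 1 − 0.1225 = 0.8775
φ_{22} = -0.3025 / 0.8775 = -0.345

-0.345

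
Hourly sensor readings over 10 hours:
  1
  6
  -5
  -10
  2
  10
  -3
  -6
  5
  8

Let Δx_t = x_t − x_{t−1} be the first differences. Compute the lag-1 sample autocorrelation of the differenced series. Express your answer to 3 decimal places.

-0.042

First differences Δx: 5, -11, -5, 12, 8, -13, -3, 11, 3
Mean of differences = 0.7778
Numerator Σ(Δx_t−Δx̄)(Δx_{t+1}−Δx̄) = -28.8272
Denominator Σ(Δx_t−Δx̄)² = 681.5556
r_1(Δx) = -28.8272 / 681.5556 = -0.042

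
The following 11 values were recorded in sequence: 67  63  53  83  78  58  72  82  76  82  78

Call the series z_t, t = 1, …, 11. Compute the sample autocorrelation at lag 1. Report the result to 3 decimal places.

Mean z̄ = (67 + 63 + 53 + 83 + 78 + 58 + 72 + 82 + 76 + 82 + 78)/11 = 72.0000
Numerator Σ_{t=1}^{10}(z_t−z̄)(z_{t+1}−z̄) = 129.0000
Denominator Σ(z_t−z̄)² = 1072.0000
r_1 = 129.0000 / 1072.0000 = 0.120

0.120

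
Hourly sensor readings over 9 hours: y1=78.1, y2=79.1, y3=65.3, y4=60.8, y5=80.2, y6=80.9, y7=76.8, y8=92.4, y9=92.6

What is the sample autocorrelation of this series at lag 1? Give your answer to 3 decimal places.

Mean ȳ = (78.1 + 79.1 + 65.3 + 60.8 + 80.2 + 80.9 + 76.8 + 92.4 + 92.6)/9 = 78.4667
Numerator Σ_{t=1}^{8}(y_t−ȳ)(y_{t+1}−ȳ) = 367.2822
Denominator Σ(y_t−ȳ)² = 891.6000
r_1 = 367.2822 / 891.6000 = 0.412

0.412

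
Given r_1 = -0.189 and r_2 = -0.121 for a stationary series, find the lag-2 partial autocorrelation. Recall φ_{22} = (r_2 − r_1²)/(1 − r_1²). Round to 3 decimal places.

-0.163

φ_{22} = (r_2 − r_1²) / (1 − r_1²)
r_1² = (-0.189)² = 0.035721
Numerator = -0.121 − 0.0357 = -0.1567; denominator = 1 − 0.0357 = 0.9643
φ_{22} = -0.1567 / 0.9643 = -0.163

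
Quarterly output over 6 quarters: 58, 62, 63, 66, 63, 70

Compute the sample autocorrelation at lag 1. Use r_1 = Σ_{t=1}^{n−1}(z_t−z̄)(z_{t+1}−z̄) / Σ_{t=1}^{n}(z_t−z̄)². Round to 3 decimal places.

0.040

Mean z̄ = (58 + 62 + 63 + 66 + 63 + 70)/6 = 63.6667
Deviations from mean: -5.6667, -1.6667, -0.6667, 2.3333, -0.6667, 6.3333
Σ(z_t−z̄)(z_{t+1}−z̄) = (9.4444) + (1.1111) + (-1.5556) + (-1.5556) + (-4.2222) = 3.2222
Denominator Σ(z_t−z̄)² = 81.3333
r_1 = 3.2222 / 81.3333 = 0.040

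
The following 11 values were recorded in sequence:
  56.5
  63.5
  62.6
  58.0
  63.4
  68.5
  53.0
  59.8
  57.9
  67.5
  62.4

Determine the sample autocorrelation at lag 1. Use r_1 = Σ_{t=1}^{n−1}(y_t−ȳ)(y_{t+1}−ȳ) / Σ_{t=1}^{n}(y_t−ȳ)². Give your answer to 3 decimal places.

Mean ȳ = (56.5 + 63.5 + 62.6 + 58.0 + 63.4 + 68.5 + 53.0 + 59.8 + 57.9 + 67.5 + 62.4)/11 = 61.1909
Numerator Σ_{t=1}^{10}(y_t−ȳ)(y_{t+1}−ȳ) = -60.0092
Denominator Σ(y_t−ȳ)² = 218.9291
r_1 = -60.0092 / 218.9291 = -0.274

-0.274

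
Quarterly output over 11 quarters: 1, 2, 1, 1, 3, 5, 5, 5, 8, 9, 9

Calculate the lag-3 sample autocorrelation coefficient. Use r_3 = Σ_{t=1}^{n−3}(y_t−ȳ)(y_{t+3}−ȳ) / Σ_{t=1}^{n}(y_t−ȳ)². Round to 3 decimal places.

0.181

Mean ȳ = (1 + 2 + 1 + 1 + 3 + 5 + 5 + 5 + 8 + 9 + 9)/11 = 4.4545
Numerator Σ_{t=1}^{8}(y_t−ȳ)(y_{t+3}−ȳ) = 17.8347
Denominator Σ(y_t−ȳ)² = 98.7273
r_3 = 17.8347 / 98.7273 = 0.181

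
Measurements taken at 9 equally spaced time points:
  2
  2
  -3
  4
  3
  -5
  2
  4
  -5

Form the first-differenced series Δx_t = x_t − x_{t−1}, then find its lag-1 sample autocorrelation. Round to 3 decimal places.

First differences Δx: 0, -5, 7, -1, -8, 7, 2, -9
Mean of differences = -0.8750
Numerator Σ(Δx_t−Δx̄)(Δx_{t+1}−Δx̄) = -93.0156
Denominator Σ(Δx_t−Δx̄)² = 266.8750
r_1(Δx) = -93.0156 / 266.8750 = -0.349

-0.349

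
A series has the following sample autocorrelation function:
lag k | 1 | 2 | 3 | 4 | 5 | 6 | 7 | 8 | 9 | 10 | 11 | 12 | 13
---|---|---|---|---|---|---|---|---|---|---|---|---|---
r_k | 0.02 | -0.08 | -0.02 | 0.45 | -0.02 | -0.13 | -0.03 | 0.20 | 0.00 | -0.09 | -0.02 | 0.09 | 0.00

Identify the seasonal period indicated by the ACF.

4

The largest autocorrelation is r_4 = 0.45, with a weaker echo at lag 8 (0.20); the remaining lags stay at or below 0.09.
The dominant spike at lag 4 indicates a seasonal period of 4.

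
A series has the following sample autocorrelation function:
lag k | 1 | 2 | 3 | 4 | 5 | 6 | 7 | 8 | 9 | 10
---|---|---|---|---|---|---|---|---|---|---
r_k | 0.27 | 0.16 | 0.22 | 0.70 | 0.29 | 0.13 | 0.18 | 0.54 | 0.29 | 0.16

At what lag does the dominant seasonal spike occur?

4

The largest autocorrelation is r_4 = 0.70, with a weaker echo at lag 8 (0.54); the remaining lags stay at or below 0.29.
The dominant spike at lag 4 indicates a seasonal period of 4.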